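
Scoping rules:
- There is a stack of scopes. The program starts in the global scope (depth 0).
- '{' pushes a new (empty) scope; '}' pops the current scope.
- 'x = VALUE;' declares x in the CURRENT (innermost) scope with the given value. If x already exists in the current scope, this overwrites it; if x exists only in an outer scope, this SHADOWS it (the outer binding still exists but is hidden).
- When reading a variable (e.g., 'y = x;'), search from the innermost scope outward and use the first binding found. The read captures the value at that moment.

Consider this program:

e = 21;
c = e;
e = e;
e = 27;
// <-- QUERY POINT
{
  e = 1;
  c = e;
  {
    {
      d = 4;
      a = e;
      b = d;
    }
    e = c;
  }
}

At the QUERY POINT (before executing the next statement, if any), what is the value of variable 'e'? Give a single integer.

Step 1: declare e=21 at depth 0
Step 2: declare c=(read e)=21 at depth 0
Step 3: declare e=(read e)=21 at depth 0
Step 4: declare e=27 at depth 0
Visible at query point: c=21 e=27

Answer: 27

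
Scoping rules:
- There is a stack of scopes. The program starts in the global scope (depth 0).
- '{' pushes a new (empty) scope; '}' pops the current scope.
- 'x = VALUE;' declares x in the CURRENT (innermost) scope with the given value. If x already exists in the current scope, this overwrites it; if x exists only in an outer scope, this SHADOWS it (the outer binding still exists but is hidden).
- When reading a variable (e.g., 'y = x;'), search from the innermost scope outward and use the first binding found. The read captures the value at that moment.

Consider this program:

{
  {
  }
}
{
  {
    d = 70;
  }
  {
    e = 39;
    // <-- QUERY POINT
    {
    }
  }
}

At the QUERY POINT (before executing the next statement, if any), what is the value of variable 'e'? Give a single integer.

Step 1: enter scope (depth=1)
Step 2: enter scope (depth=2)
Step 3: exit scope (depth=1)
Step 4: exit scope (depth=0)
Step 5: enter scope (depth=1)
Step 6: enter scope (depth=2)
Step 7: declare d=70 at depth 2
Step 8: exit scope (depth=1)
Step 9: enter scope (depth=2)
Step 10: declare e=39 at depth 2
Visible at query point: e=39

Answer: 39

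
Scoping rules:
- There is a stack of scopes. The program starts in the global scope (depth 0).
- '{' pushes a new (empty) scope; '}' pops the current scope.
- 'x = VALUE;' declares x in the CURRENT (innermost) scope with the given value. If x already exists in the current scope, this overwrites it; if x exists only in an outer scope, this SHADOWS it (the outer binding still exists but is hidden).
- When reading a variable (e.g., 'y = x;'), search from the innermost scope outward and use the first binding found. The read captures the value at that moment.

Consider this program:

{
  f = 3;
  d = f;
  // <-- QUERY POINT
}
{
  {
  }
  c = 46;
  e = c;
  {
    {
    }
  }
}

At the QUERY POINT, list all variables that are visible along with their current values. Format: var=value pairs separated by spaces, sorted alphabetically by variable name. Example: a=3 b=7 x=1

Answer: d=3 f=3

Derivation:
Step 1: enter scope (depth=1)
Step 2: declare f=3 at depth 1
Step 3: declare d=(read f)=3 at depth 1
Visible at query point: d=3 f=3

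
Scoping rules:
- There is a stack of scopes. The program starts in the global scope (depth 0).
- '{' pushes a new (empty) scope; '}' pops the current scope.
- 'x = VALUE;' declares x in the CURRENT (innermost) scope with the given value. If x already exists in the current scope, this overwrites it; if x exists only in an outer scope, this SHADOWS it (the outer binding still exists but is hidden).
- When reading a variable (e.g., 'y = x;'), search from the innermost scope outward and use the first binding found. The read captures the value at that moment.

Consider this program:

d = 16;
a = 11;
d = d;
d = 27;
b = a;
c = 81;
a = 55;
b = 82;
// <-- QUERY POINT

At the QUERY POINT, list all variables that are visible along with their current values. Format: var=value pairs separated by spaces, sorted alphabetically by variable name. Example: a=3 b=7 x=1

Step 1: declare d=16 at depth 0
Step 2: declare a=11 at depth 0
Step 3: declare d=(read d)=16 at depth 0
Step 4: declare d=27 at depth 0
Step 5: declare b=(read a)=11 at depth 0
Step 6: declare c=81 at depth 0
Step 7: declare a=55 at depth 0
Step 8: declare b=82 at depth 0
Visible at query point: a=55 b=82 c=81 d=27

Answer: a=55 b=82 c=81 d=27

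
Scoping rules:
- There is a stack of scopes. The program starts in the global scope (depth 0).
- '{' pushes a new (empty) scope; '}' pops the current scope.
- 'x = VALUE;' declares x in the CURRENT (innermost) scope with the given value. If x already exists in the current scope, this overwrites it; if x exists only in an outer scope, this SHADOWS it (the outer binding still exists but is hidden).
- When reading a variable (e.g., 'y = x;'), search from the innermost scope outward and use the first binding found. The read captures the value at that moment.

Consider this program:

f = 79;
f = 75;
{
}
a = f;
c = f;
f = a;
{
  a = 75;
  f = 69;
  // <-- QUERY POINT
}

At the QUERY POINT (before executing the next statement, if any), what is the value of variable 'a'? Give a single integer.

Step 1: declare f=79 at depth 0
Step 2: declare f=75 at depth 0
Step 3: enter scope (depth=1)
Step 4: exit scope (depth=0)
Step 5: declare a=(read f)=75 at depth 0
Step 6: declare c=(read f)=75 at depth 0
Step 7: declare f=(read a)=75 at depth 0
Step 8: enter scope (depth=1)
Step 9: declare a=75 at depth 1
Step 10: declare f=69 at depth 1
Visible at query point: a=75 c=75 f=69

Answer: 75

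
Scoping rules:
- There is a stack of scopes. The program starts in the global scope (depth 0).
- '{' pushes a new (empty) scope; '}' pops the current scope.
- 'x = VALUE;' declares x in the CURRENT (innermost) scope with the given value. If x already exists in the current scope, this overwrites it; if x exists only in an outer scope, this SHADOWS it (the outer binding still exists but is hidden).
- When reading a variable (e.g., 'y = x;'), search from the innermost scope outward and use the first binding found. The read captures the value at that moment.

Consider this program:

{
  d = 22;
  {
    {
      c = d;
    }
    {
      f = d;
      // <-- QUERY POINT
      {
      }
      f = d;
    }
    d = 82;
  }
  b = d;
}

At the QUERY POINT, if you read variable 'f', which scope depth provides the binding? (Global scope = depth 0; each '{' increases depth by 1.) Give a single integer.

Answer: 3

Derivation:
Step 1: enter scope (depth=1)
Step 2: declare d=22 at depth 1
Step 3: enter scope (depth=2)
Step 4: enter scope (depth=3)
Step 5: declare c=(read d)=22 at depth 3
Step 6: exit scope (depth=2)
Step 7: enter scope (depth=3)
Step 8: declare f=(read d)=22 at depth 3
Visible at query point: d=22 f=22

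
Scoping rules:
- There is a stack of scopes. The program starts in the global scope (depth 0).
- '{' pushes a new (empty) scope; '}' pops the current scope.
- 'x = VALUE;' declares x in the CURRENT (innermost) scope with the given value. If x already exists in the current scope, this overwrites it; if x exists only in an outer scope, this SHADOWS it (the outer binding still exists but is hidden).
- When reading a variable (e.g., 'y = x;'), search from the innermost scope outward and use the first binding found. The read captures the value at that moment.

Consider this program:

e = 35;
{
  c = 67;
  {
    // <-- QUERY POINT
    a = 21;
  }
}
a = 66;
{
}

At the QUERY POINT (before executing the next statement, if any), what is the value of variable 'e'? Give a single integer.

Answer: 35

Derivation:
Step 1: declare e=35 at depth 0
Step 2: enter scope (depth=1)
Step 3: declare c=67 at depth 1
Step 4: enter scope (depth=2)
Visible at query point: c=67 e=35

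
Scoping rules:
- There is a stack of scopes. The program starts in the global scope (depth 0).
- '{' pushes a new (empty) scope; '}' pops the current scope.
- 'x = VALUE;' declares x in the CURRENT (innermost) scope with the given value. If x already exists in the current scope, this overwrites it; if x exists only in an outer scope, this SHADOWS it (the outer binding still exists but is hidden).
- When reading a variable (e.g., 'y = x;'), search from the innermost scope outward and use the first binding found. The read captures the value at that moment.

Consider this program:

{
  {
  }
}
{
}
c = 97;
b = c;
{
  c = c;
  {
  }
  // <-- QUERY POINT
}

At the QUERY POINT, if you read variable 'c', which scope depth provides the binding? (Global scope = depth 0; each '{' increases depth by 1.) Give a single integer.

Step 1: enter scope (depth=1)
Step 2: enter scope (depth=2)
Step 3: exit scope (depth=1)
Step 4: exit scope (depth=0)
Step 5: enter scope (depth=1)
Step 6: exit scope (depth=0)
Step 7: declare c=97 at depth 0
Step 8: declare b=(read c)=97 at depth 0
Step 9: enter scope (depth=1)
Step 10: declare c=(read c)=97 at depth 1
Step 11: enter scope (depth=2)
Step 12: exit scope (depth=1)
Visible at query point: b=97 c=97

Answer: 1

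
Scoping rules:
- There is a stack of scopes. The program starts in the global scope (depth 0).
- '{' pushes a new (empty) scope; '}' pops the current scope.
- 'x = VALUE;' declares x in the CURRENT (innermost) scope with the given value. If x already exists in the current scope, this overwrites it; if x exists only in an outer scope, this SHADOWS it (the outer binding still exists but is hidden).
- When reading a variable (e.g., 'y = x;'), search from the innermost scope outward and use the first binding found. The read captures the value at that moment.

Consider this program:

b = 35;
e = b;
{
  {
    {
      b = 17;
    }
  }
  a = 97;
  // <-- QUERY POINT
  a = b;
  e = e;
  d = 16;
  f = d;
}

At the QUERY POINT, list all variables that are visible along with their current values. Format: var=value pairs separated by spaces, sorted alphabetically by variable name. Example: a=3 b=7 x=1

Answer: a=97 b=35 e=35

Derivation:
Step 1: declare b=35 at depth 0
Step 2: declare e=(read b)=35 at depth 0
Step 3: enter scope (depth=1)
Step 4: enter scope (depth=2)
Step 5: enter scope (depth=3)
Step 6: declare b=17 at depth 3
Step 7: exit scope (depth=2)
Step 8: exit scope (depth=1)
Step 9: declare a=97 at depth 1
Visible at query point: a=97 b=35 e=35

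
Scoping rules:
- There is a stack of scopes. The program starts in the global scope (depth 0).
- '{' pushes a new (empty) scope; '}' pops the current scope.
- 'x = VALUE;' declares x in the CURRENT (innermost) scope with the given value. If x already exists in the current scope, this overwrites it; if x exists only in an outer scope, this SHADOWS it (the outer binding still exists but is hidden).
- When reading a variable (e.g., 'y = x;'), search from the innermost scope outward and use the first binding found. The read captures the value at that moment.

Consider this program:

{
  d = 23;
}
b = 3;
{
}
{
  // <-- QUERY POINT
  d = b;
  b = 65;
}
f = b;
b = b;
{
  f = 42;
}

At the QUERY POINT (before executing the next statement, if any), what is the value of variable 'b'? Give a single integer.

Step 1: enter scope (depth=1)
Step 2: declare d=23 at depth 1
Step 3: exit scope (depth=0)
Step 4: declare b=3 at depth 0
Step 5: enter scope (depth=1)
Step 6: exit scope (depth=0)
Step 7: enter scope (depth=1)
Visible at query point: b=3

Answer: 3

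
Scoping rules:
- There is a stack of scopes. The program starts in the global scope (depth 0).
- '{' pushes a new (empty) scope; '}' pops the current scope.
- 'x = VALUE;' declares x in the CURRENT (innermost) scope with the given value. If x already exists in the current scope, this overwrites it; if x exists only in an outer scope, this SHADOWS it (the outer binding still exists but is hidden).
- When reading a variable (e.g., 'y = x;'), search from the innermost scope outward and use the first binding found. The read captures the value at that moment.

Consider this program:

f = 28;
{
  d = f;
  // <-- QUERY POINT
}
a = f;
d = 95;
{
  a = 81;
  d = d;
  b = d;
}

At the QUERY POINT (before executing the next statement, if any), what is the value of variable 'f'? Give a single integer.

Answer: 28

Derivation:
Step 1: declare f=28 at depth 0
Step 2: enter scope (depth=1)
Step 3: declare d=(read f)=28 at depth 1
Visible at query point: d=28 f=28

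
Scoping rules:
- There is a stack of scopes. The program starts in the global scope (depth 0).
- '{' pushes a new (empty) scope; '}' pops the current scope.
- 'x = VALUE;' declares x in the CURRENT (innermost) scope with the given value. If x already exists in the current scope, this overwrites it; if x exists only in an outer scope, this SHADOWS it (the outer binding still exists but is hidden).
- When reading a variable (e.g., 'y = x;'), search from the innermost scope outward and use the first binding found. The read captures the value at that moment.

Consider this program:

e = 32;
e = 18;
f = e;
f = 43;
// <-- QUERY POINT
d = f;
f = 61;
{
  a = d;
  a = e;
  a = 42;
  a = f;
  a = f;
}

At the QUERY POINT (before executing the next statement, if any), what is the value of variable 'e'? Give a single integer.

Answer: 18

Derivation:
Step 1: declare e=32 at depth 0
Step 2: declare e=18 at depth 0
Step 3: declare f=(read e)=18 at depth 0
Step 4: declare f=43 at depth 0
Visible at query point: e=18 f=43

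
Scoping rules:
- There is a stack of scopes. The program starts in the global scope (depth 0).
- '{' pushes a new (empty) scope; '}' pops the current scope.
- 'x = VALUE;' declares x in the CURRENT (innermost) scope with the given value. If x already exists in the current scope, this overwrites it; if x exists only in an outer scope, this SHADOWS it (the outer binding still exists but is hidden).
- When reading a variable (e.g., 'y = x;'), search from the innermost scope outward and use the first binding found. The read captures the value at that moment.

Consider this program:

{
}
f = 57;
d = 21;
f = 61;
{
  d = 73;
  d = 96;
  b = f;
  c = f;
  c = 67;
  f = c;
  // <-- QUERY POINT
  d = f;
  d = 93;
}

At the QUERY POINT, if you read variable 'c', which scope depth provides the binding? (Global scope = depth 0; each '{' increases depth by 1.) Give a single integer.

Step 1: enter scope (depth=1)
Step 2: exit scope (depth=0)
Step 3: declare f=57 at depth 0
Step 4: declare d=21 at depth 0
Step 5: declare f=61 at depth 0
Step 6: enter scope (depth=1)
Step 7: declare d=73 at depth 1
Step 8: declare d=96 at depth 1
Step 9: declare b=(read f)=61 at depth 1
Step 10: declare c=(read f)=61 at depth 1
Step 11: declare c=67 at depth 1
Step 12: declare f=(read c)=67 at depth 1
Visible at query point: b=61 c=67 d=96 f=67

Answer: 1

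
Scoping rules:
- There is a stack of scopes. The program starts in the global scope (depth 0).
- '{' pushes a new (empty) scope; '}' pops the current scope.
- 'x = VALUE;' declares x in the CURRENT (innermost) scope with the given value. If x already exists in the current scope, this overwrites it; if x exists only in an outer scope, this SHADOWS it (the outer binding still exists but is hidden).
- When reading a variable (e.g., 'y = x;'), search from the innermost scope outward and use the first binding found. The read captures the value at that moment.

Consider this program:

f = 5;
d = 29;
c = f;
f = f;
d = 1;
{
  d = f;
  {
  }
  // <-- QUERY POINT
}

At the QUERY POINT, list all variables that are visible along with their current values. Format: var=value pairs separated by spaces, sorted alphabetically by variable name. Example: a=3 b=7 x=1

Step 1: declare f=5 at depth 0
Step 2: declare d=29 at depth 0
Step 3: declare c=(read f)=5 at depth 0
Step 4: declare f=(read f)=5 at depth 0
Step 5: declare d=1 at depth 0
Step 6: enter scope (depth=1)
Step 7: declare d=(read f)=5 at depth 1
Step 8: enter scope (depth=2)
Step 9: exit scope (depth=1)
Visible at query point: c=5 d=5 f=5

Answer: c=5 d=5 f=5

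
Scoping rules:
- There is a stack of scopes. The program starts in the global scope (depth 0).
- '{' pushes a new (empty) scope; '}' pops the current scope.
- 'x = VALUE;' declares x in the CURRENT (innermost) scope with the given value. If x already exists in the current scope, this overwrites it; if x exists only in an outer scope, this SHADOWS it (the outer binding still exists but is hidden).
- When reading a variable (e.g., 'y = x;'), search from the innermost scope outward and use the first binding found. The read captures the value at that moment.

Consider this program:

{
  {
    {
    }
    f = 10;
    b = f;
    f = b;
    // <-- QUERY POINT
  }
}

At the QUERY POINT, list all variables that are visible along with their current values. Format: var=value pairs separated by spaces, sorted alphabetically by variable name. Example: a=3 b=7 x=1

Step 1: enter scope (depth=1)
Step 2: enter scope (depth=2)
Step 3: enter scope (depth=3)
Step 4: exit scope (depth=2)
Step 5: declare f=10 at depth 2
Step 6: declare b=(read f)=10 at depth 2
Step 7: declare f=(read b)=10 at depth 2
Visible at query point: b=10 f=10

Answer: b=10 f=10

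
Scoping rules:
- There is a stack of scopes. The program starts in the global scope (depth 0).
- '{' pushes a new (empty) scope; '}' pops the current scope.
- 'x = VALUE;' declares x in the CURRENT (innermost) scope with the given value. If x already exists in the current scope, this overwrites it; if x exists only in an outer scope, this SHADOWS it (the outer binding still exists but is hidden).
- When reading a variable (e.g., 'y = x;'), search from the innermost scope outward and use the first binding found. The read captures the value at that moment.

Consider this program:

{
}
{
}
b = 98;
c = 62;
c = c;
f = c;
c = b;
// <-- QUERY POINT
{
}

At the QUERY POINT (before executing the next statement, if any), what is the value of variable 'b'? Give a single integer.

Step 1: enter scope (depth=1)
Step 2: exit scope (depth=0)
Step 3: enter scope (depth=1)
Step 4: exit scope (depth=0)
Step 5: declare b=98 at depth 0
Step 6: declare c=62 at depth 0
Step 7: declare c=(read c)=62 at depth 0
Step 8: declare f=(read c)=62 at depth 0
Step 9: declare c=(read b)=98 at depth 0
Visible at query point: b=98 c=98 f=62

Answer: 98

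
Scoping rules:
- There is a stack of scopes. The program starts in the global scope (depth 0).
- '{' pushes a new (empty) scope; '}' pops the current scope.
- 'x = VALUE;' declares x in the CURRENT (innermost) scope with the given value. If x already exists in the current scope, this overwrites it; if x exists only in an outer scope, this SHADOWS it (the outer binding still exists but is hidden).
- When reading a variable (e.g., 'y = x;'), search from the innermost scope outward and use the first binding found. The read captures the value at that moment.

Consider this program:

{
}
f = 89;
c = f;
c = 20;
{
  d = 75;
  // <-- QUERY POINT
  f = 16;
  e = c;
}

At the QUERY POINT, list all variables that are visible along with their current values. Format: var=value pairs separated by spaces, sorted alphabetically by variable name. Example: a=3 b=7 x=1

Step 1: enter scope (depth=1)
Step 2: exit scope (depth=0)
Step 3: declare f=89 at depth 0
Step 4: declare c=(read f)=89 at depth 0
Step 5: declare c=20 at depth 0
Step 6: enter scope (depth=1)
Step 7: declare d=75 at depth 1
Visible at query point: c=20 d=75 f=89

Answer: c=20 d=75 f=89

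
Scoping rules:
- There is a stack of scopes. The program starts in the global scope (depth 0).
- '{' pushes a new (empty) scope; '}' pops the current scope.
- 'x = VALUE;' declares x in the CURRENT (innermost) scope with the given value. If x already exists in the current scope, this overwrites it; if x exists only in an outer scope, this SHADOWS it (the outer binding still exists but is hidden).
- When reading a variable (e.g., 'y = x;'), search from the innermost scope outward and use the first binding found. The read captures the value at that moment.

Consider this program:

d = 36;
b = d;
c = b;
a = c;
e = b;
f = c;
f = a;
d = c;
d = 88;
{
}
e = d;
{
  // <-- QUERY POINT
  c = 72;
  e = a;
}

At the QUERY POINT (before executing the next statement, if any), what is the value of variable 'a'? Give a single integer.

Answer: 36

Derivation:
Step 1: declare d=36 at depth 0
Step 2: declare b=(read d)=36 at depth 0
Step 3: declare c=(read b)=36 at depth 0
Step 4: declare a=(read c)=36 at depth 0
Step 5: declare e=(read b)=36 at depth 0
Step 6: declare f=(read c)=36 at depth 0
Step 7: declare f=(read a)=36 at depth 0
Step 8: declare d=(read c)=36 at depth 0
Step 9: declare d=88 at depth 0
Step 10: enter scope (depth=1)
Step 11: exit scope (depth=0)
Step 12: declare e=(read d)=88 at depth 0
Step 13: enter scope (depth=1)
Visible at query point: a=36 b=36 c=36 d=88 e=88 f=36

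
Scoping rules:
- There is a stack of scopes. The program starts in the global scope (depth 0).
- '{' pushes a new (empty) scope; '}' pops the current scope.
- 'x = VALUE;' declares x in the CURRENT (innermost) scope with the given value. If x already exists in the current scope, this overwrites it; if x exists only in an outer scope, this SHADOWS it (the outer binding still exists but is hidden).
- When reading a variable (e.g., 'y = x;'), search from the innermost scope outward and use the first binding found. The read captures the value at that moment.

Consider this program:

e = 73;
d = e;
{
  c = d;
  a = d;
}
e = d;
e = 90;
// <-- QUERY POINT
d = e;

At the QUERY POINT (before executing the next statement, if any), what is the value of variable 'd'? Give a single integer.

Answer: 73

Derivation:
Step 1: declare e=73 at depth 0
Step 2: declare d=(read e)=73 at depth 0
Step 3: enter scope (depth=1)
Step 4: declare c=(read d)=73 at depth 1
Step 5: declare a=(read d)=73 at depth 1
Step 6: exit scope (depth=0)
Step 7: declare e=(read d)=73 at depth 0
Step 8: declare e=90 at depth 0
Visible at query point: d=73 e=90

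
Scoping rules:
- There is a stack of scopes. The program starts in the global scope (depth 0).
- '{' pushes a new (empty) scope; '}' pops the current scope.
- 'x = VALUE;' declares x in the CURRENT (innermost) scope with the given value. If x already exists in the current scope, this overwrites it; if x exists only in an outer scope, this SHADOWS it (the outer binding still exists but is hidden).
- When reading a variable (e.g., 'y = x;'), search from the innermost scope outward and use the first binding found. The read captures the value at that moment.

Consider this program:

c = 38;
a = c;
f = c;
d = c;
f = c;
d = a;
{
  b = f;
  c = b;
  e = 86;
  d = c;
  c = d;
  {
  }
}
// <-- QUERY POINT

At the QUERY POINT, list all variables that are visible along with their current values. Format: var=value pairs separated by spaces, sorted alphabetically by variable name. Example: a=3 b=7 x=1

Step 1: declare c=38 at depth 0
Step 2: declare a=(read c)=38 at depth 0
Step 3: declare f=(read c)=38 at depth 0
Step 4: declare d=(read c)=38 at depth 0
Step 5: declare f=(read c)=38 at depth 0
Step 6: declare d=(read a)=38 at depth 0
Step 7: enter scope (depth=1)
Step 8: declare b=(read f)=38 at depth 1
Step 9: declare c=(read b)=38 at depth 1
Step 10: declare e=86 at depth 1
Step 11: declare d=(read c)=38 at depth 1
Step 12: declare c=(read d)=38 at depth 1
Step 13: enter scope (depth=2)
Step 14: exit scope (depth=1)
Step 15: exit scope (depth=0)
Visible at query point: a=38 c=38 d=38 f=38

Answer: a=38 c=38 d=38 f=38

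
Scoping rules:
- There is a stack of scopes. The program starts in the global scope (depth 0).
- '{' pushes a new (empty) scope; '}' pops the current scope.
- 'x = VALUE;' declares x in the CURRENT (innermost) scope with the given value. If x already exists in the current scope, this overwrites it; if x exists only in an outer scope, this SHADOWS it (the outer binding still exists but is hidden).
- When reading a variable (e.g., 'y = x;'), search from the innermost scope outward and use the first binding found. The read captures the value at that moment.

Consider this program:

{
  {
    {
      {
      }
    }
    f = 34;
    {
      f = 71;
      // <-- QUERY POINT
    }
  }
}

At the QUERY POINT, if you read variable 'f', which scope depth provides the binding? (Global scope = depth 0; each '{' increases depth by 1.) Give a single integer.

Answer: 3

Derivation:
Step 1: enter scope (depth=1)
Step 2: enter scope (depth=2)
Step 3: enter scope (depth=3)
Step 4: enter scope (depth=4)
Step 5: exit scope (depth=3)
Step 6: exit scope (depth=2)
Step 7: declare f=34 at depth 2
Step 8: enter scope (depth=3)
Step 9: declare f=71 at depth 3
Visible at query point: f=71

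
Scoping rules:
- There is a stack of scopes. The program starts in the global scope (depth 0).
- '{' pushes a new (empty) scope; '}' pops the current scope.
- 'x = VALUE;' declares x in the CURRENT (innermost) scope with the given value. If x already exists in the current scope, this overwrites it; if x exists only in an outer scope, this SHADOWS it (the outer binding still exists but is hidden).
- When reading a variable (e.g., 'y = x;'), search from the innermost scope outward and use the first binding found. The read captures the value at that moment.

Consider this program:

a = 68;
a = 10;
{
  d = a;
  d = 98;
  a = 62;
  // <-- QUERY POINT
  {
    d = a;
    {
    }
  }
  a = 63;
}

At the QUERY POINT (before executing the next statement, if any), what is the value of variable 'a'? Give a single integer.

Step 1: declare a=68 at depth 0
Step 2: declare a=10 at depth 0
Step 3: enter scope (depth=1)
Step 4: declare d=(read a)=10 at depth 1
Step 5: declare d=98 at depth 1
Step 6: declare a=62 at depth 1
Visible at query point: a=62 d=98

Answer: 62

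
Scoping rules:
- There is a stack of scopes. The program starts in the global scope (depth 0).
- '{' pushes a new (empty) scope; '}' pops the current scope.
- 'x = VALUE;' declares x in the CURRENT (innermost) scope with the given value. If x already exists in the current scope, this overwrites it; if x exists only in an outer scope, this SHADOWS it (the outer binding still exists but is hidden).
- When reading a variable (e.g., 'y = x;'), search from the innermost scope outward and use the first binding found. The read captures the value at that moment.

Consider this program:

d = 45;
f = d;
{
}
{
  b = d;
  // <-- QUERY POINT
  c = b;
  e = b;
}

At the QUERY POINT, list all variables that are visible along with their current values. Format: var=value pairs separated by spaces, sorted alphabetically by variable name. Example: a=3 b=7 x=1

Answer: b=45 d=45 f=45

Derivation:
Step 1: declare d=45 at depth 0
Step 2: declare f=(read d)=45 at depth 0
Step 3: enter scope (depth=1)
Step 4: exit scope (depth=0)
Step 5: enter scope (depth=1)
Step 6: declare b=(read d)=45 at depth 1
Visible at query point: b=45 d=45 f=45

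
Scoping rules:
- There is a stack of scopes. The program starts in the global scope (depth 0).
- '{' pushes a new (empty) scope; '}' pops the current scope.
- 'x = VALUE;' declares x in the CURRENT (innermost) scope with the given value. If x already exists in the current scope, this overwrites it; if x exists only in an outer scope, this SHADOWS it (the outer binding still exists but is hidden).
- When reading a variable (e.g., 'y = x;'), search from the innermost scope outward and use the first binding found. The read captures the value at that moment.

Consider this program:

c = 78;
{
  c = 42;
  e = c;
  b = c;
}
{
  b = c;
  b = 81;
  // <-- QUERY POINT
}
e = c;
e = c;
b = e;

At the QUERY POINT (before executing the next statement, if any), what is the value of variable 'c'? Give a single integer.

Answer: 78

Derivation:
Step 1: declare c=78 at depth 0
Step 2: enter scope (depth=1)
Step 3: declare c=42 at depth 1
Step 4: declare e=(read c)=42 at depth 1
Step 5: declare b=(read c)=42 at depth 1
Step 6: exit scope (depth=0)
Step 7: enter scope (depth=1)
Step 8: declare b=(read c)=78 at depth 1
Step 9: declare b=81 at depth 1
Visible at query point: b=81 c=78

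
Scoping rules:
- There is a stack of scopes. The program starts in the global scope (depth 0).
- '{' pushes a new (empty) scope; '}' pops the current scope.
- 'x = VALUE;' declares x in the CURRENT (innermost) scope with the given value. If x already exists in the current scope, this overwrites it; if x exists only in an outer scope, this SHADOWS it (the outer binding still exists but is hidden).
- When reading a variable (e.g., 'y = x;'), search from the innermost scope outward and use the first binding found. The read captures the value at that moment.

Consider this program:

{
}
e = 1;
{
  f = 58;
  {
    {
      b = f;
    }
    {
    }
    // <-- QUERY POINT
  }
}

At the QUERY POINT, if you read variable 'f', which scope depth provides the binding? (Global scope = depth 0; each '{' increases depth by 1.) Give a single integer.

Answer: 1

Derivation:
Step 1: enter scope (depth=1)
Step 2: exit scope (depth=0)
Step 3: declare e=1 at depth 0
Step 4: enter scope (depth=1)
Step 5: declare f=58 at depth 1
Step 6: enter scope (depth=2)
Step 7: enter scope (depth=3)
Step 8: declare b=(read f)=58 at depth 3
Step 9: exit scope (depth=2)
Step 10: enter scope (depth=3)
Step 11: exit scope (depth=2)
Visible at query point: e=1 f=58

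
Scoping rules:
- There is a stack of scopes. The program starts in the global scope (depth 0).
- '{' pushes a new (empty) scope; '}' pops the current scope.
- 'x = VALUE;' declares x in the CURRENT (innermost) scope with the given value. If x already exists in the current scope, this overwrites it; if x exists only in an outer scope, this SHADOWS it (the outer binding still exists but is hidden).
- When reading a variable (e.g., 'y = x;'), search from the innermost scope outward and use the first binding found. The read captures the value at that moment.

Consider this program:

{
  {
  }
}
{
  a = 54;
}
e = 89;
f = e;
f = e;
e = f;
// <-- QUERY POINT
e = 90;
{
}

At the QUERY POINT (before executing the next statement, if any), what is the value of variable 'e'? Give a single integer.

Answer: 89

Derivation:
Step 1: enter scope (depth=1)
Step 2: enter scope (depth=2)
Step 3: exit scope (depth=1)
Step 4: exit scope (depth=0)
Step 5: enter scope (depth=1)
Step 6: declare a=54 at depth 1
Step 7: exit scope (depth=0)
Step 8: declare e=89 at depth 0
Step 9: declare f=(read e)=89 at depth 0
Step 10: declare f=(read e)=89 at depth 0
Step 11: declare e=(read f)=89 at depth 0
Visible at query point: e=89 f=89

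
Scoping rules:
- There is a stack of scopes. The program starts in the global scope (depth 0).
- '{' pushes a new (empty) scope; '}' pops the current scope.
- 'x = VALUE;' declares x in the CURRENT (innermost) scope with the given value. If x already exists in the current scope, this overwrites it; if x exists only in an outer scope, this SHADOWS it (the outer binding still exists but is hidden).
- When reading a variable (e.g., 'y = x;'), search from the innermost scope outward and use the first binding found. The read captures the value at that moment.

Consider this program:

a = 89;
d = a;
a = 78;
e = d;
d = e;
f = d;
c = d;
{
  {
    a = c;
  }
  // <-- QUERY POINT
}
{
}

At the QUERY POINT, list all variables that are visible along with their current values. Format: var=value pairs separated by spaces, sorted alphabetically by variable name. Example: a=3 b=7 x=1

Answer: a=78 c=89 d=89 e=89 f=89

Derivation:
Step 1: declare a=89 at depth 0
Step 2: declare d=(read a)=89 at depth 0
Step 3: declare a=78 at depth 0
Step 4: declare e=(read d)=89 at depth 0
Step 5: declare d=(read e)=89 at depth 0
Step 6: declare f=(read d)=89 at depth 0
Step 7: declare c=(read d)=89 at depth 0
Step 8: enter scope (depth=1)
Step 9: enter scope (depth=2)
Step 10: declare a=(read c)=89 at depth 2
Step 11: exit scope (depth=1)
Visible at query point: a=78 c=89 d=89 e=89 f=89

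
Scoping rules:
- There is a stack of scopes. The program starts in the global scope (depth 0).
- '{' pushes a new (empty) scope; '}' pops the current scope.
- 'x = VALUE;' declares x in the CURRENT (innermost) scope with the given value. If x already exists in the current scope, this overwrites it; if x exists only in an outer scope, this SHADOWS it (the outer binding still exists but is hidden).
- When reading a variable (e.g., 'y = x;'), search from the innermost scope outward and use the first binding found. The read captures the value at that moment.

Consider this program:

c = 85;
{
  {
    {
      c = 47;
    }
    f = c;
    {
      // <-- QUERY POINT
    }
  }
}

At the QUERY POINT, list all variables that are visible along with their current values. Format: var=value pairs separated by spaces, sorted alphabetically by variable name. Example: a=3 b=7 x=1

Step 1: declare c=85 at depth 0
Step 2: enter scope (depth=1)
Step 3: enter scope (depth=2)
Step 4: enter scope (depth=3)
Step 5: declare c=47 at depth 3
Step 6: exit scope (depth=2)
Step 7: declare f=(read c)=85 at depth 2
Step 8: enter scope (depth=3)
Visible at query point: c=85 f=85

Answer: c=85 f=85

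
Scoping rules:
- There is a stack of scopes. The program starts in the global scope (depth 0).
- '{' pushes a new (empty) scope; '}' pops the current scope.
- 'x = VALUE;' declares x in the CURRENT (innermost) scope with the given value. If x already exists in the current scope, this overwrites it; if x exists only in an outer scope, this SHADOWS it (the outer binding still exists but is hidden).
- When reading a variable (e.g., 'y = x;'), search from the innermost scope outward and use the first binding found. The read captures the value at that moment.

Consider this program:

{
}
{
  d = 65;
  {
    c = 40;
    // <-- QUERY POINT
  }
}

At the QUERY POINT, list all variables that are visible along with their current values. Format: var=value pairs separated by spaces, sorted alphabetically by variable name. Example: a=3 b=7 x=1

Answer: c=40 d=65

Derivation:
Step 1: enter scope (depth=1)
Step 2: exit scope (depth=0)
Step 3: enter scope (depth=1)
Step 4: declare d=65 at depth 1
Step 5: enter scope (depth=2)
Step 6: declare c=40 at depth 2
Visible at query point: c=40 d=65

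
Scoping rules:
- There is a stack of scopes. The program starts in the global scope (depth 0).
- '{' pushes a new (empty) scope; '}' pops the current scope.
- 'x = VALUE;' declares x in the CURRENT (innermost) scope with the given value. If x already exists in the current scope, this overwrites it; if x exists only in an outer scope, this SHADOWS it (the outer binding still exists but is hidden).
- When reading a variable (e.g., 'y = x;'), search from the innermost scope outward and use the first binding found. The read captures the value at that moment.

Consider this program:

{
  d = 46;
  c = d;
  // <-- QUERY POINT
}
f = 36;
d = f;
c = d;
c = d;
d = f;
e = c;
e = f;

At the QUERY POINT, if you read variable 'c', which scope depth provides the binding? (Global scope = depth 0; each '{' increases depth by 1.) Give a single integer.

Answer: 1

Derivation:
Step 1: enter scope (depth=1)
Step 2: declare d=46 at depth 1
Step 3: declare c=(read d)=46 at depth 1
Visible at query point: c=46 d=46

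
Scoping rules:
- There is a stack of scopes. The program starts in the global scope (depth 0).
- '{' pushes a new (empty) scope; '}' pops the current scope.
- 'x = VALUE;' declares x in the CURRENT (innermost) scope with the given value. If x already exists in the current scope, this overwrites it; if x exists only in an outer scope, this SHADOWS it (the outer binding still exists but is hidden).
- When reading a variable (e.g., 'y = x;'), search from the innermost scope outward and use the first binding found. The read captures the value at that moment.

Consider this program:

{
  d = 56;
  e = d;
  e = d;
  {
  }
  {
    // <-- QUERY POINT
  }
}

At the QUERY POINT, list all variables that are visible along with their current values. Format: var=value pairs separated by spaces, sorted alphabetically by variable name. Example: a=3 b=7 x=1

Answer: d=56 e=56

Derivation:
Step 1: enter scope (depth=1)
Step 2: declare d=56 at depth 1
Step 3: declare e=(read d)=56 at depth 1
Step 4: declare e=(read d)=56 at depth 1
Step 5: enter scope (depth=2)
Step 6: exit scope (depth=1)
Step 7: enter scope (depth=2)
Visible at query point: d=56 e=56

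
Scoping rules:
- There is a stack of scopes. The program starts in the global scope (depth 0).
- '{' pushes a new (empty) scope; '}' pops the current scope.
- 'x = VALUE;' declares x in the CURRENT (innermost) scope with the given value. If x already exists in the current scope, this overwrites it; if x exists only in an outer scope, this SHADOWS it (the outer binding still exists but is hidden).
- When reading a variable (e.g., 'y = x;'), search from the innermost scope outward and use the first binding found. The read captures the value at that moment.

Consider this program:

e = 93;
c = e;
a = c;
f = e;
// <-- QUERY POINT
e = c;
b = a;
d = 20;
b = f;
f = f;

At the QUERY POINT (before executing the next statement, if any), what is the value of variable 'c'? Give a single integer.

Step 1: declare e=93 at depth 0
Step 2: declare c=(read e)=93 at depth 0
Step 3: declare a=(read c)=93 at depth 0
Step 4: declare f=(read e)=93 at depth 0
Visible at query point: a=93 c=93 e=93 f=93

Answer: 93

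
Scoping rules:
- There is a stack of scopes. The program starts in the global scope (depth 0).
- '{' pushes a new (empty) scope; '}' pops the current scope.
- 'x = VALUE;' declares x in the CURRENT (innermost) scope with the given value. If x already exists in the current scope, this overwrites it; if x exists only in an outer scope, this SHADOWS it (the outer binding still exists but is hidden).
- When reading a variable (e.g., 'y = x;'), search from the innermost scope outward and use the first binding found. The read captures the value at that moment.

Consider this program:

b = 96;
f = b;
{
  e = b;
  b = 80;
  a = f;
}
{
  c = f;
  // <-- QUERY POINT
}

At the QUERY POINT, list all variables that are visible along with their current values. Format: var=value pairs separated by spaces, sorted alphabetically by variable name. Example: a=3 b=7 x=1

Answer: b=96 c=96 f=96

Derivation:
Step 1: declare b=96 at depth 0
Step 2: declare f=(read b)=96 at depth 0
Step 3: enter scope (depth=1)
Step 4: declare e=(read b)=96 at depth 1
Step 5: declare b=80 at depth 1
Step 6: declare a=(read f)=96 at depth 1
Step 7: exit scope (depth=0)
Step 8: enter scope (depth=1)
Step 9: declare c=(read f)=96 at depth 1
Visible at query point: b=96 c=96 f=96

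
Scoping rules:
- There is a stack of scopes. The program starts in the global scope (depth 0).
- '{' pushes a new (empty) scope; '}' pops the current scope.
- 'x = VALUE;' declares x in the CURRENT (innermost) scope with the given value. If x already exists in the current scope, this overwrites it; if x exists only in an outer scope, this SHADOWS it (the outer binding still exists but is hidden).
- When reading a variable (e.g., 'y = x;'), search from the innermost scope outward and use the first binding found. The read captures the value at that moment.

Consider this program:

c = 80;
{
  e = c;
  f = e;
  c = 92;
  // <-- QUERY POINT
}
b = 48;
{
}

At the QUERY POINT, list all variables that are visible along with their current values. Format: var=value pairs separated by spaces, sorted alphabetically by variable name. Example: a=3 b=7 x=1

Step 1: declare c=80 at depth 0
Step 2: enter scope (depth=1)
Step 3: declare e=(read c)=80 at depth 1
Step 4: declare f=(read e)=80 at depth 1
Step 5: declare c=92 at depth 1
Visible at query point: c=92 e=80 f=80

Answer: c=92 e=80 f=80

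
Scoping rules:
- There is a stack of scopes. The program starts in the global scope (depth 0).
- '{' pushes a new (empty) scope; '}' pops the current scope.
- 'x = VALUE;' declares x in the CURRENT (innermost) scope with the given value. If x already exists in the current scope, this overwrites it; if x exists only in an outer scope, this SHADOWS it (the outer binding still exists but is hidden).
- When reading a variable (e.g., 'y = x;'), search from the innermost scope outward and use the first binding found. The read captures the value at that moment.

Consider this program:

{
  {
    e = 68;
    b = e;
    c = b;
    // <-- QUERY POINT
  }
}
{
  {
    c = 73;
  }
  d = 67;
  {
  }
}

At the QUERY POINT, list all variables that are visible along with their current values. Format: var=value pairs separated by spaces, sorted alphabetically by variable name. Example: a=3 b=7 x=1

Step 1: enter scope (depth=1)
Step 2: enter scope (depth=2)
Step 3: declare e=68 at depth 2
Step 4: declare b=(read e)=68 at depth 2
Step 5: declare c=(read b)=68 at depth 2
Visible at query point: b=68 c=68 e=68

Answer: b=68 c=68 e=68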